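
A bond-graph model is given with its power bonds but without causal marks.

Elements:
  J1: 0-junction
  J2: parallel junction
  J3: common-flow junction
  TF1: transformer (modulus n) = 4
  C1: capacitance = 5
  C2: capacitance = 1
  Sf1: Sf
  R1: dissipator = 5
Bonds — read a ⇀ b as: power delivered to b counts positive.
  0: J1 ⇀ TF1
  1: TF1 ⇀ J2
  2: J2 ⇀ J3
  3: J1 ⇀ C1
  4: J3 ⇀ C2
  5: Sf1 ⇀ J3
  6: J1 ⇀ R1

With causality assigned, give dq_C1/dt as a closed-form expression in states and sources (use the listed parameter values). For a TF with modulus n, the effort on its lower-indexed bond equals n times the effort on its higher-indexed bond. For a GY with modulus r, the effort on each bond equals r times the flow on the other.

dq_C1/dt = -F_Sf1/4 - q_C1/25

#5 stroke at Sf1  (source Sf1 imposes f)
#2 stroke at J3  (common-f at J3 fixed by 5)
#4 stroke at J3  (1-jn J3 has f-setter on 5)
#1 stroke at J2  (J2 needs exactly one e-in)
#0 stroke at TF1  (through TF1, causality passes straight; one stroke at TF1)
#3 stroke at J1  (prefer integral on C1)
#6 stroke at R1  (J1: bond 3 brought effort, rest push out)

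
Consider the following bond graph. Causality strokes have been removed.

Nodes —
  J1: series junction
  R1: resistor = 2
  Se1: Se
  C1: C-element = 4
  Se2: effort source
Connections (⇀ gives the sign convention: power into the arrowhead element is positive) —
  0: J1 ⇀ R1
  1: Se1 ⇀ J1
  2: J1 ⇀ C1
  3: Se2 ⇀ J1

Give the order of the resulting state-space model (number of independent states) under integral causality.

1  (C1 all integral)

β1 |J1  (Se1: effort source, stroke at far end)
β3 |J1  (Se2: effort source, stroke at far end)
β2 |J1  (C1 integral (e out))
β0 |R1  (J1 needs exactly one f-in)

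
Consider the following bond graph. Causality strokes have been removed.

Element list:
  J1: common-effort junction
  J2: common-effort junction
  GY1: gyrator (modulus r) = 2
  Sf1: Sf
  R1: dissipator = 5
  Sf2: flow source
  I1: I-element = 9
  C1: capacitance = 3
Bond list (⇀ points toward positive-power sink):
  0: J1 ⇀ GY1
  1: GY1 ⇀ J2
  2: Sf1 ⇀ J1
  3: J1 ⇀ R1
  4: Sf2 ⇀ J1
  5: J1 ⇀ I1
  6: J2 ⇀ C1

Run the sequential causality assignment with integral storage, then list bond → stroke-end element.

β0 stroke at GY1
β1 stroke at GY1
β2 stroke at Sf1
β3 stroke at J1
β4 stroke at Sf2
β5 stroke at I1
β6 stroke at J2

bond 2 stroke at Sf1  (source Sf1 imposes f)
bond 4 stroke at Sf2  (source Sf2 imposes f)
bond 5 stroke at I1  (prefer integral on I1)
bond 6 stroke at J2  (C1: C, integral causality)
bond 1 stroke at GY1  (common-e at J2 fixed by 6)
bond 0 stroke at GY1  (GY1 both-in/both-out from 1)
bond 3 stroke at J1  (only one effort-in slot at J1)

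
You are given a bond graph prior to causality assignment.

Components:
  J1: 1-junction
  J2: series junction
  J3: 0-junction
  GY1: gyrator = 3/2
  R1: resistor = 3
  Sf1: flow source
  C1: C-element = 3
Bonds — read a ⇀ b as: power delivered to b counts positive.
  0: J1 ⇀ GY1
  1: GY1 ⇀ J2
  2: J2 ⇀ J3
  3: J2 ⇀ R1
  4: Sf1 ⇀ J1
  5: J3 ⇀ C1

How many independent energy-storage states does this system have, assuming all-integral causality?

1  (C1 all integral)

β4 stroke at Sf1  (Sf1 (Sf) sets flow on bond)
β0 stroke at J1  (J1: bond 4 brought flow, rest push out)
β1 stroke at J2  (GY1: gyrator matches bond 0)
β5 stroke at J3  (C1 integral (e out))
β2 stroke at J2  (J3 effort already set via bond 5)
β3 stroke at R1  (J2 needs exactly one f-in)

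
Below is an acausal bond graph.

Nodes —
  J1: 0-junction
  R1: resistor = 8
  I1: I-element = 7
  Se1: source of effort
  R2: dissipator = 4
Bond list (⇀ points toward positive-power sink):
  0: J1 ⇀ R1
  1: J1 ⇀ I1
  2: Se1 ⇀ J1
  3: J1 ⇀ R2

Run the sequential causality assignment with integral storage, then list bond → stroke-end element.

β2 stroke at J1  (source Se1 imposes e)
β0 stroke at R1  (common-e at J1 fixed by 2)
β1 stroke at I1  (common-e at J1 fixed by 2)
β3 stroke at R2  (common-e at J1 fixed by 2)

b0 →R1
b1 →I1
b2 →J1
b3 →R2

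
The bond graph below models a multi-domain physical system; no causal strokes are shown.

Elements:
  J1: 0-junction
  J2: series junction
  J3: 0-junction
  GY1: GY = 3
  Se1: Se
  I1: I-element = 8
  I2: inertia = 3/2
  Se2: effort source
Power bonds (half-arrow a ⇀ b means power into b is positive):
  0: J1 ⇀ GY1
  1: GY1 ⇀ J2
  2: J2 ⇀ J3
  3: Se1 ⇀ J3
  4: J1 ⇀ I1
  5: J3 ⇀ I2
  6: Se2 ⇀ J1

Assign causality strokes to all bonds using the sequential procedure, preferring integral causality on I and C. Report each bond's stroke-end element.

β0 stroke→GY1
β1 stroke→GY1
β2 stroke→J2
β3 stroke→J3
β4 stroke→I1
β5 stroke→I2
β6 stroke→J1

b3 stroke at J3  (Se1 fixes effort; stroke away)
b6 stroke at J1  (Se2: effort source, stroke at far end)
b0 stroke at GY1  (J1: bond 6 brought effort, rest push out)
b4 stroke at I1  (0-jn J1 has e-setter on 6)
b2 stroke at J2  (common-e at J3 fixed by 3)
b5 stroke at I2  (J3: bond 3 brought effort, rest push out)
b1 stroke at GY1  (GY1: gyrator matches bond 0)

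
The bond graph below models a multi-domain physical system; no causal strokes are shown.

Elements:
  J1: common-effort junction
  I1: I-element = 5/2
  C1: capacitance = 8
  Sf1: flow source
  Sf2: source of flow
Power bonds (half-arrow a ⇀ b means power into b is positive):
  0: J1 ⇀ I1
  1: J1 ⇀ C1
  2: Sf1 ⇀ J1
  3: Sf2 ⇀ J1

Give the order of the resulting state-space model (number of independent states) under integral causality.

2  (C1, I1 all integral)

b2 stroke→Sf1  (Sf1: flow source, stroke at near end)
b3 stroke→Sf2  (Sf2 (Sf) sets flow on bond)
b0 stroke→I1  (prefer integral on I1)
b1 stroke→J1  (J1: last free bond brings effort in)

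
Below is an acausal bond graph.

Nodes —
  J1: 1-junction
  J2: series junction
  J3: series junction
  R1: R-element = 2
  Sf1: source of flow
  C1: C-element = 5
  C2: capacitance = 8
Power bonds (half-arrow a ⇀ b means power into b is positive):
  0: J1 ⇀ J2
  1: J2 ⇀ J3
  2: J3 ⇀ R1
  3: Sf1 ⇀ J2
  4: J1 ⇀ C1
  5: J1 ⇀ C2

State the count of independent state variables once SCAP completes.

bond 3 stroke→Sf1  (Sf1 fixes flow; stroke at Sf1)
bond 0 stroke→J2  (J2 flow already set via bond 3)
bond 1 stroke→J2  (common-f at J2 fixed by 3)
bond 2 stroke→J3  (common-f at J3 fixed by 1)
bond 4 stroke→J1  (J1: bond 0 brought flow, rest push out)
bond 5 stroke→J1  (1-jn J1 has f-setter on 0)

2  (C1, C2 all integral)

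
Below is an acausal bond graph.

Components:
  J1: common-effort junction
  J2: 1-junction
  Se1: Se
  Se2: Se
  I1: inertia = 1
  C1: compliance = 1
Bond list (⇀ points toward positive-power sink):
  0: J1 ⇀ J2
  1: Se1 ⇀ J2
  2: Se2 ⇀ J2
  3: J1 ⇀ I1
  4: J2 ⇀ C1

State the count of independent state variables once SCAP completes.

bond 1 →J2  (Se1: effort source, stroke at far end)
bond 2 →J2  (Se2 (Se) sets effort on bond)
bond 3 →I1  (prefer integral on I1)
bond 0 →J1  (closing 0-jn rule on J1)
bond 4 →J2  (J2 flow already set via bond 0)

2  (C1, I1 all integral)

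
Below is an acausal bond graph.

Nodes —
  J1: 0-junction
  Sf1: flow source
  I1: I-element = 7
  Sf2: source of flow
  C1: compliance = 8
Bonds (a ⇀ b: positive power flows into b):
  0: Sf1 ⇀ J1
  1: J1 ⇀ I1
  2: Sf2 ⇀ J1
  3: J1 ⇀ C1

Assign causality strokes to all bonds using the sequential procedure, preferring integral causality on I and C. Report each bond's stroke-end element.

b0 |Sf1
b1 |I1
b2 |Sf2
b3 |J1

#0 stroke at Sf1  (Sf1 fixes flow; stroke at Sf1)
#2 stroke at Sf2  (Sf2: flow source, stroke at near end)
#1 stroke at I1  (I1: I, integral causality)
#3 stroke at J1  (only one effort-in slot at J1)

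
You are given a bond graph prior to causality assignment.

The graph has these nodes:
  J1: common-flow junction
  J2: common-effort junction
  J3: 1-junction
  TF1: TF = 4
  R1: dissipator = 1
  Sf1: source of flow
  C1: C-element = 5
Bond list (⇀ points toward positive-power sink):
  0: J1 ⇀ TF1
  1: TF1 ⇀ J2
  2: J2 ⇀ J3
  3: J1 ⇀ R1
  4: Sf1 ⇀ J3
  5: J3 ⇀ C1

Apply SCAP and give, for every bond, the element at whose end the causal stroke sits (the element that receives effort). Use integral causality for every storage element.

#4 →Sf1  (Sf1 fixes flow; stroke at Sf1)
#2 →J3  (J3 flow already set via bond 4)
#5 →J3  (J3: bond 4 brought flow, rest push out)
#1 →J2  (closing 0-jn rule on J2)
#0 →TF1  (TF TF1: opposite of bond 1)
#3 →J1  (common-f at J1 fixed by 0)

b0 stroke→TF1
b1 stroke→J2
b2 stroke→J3
b3 stroke→J1
b4 stroke→Sf1
b5 stroke→J3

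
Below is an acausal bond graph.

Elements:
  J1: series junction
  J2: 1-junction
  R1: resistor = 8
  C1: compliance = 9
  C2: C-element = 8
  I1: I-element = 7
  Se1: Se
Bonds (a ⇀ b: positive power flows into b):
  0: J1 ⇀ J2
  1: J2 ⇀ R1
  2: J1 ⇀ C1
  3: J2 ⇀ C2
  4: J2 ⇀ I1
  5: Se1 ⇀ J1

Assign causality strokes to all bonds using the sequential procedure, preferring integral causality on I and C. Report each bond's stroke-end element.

β0 stroke→J2
β1 stroke→J2
β2 stroke→J1
β3 stroke→J2
β4 stroke→I1
β5 stroke→J1

b5 |J1  (Se1: effort source, stroke at far end)
b2 |J1  (C1 integral (e out))
b0 |J2  (closing 1-jn rule on J1)
b3 |J2  (prefer integral on C2)
b4 |I1  (I1 outputs flow p/I1)
b1 |J2  (common-f at J2 fixed by 4)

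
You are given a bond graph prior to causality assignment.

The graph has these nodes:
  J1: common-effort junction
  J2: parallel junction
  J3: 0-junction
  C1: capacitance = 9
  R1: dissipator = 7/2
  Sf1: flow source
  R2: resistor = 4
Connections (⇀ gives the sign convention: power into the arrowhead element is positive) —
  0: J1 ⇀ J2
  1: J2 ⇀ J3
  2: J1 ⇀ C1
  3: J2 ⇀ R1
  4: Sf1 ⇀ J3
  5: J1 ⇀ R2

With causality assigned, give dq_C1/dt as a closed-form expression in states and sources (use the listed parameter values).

b4 stroke at Sf1  (source Sf1 imposes f)
b1 stroke at J3  (only one effort-in slot at J3)
b2 stroke at J1  (C1 outputs effort q/C1)
b0 stroke at J2  (J1 effort already set via bond 2)
b5 stroke at R2  (J1 effort already set via bond 2)
b3 stroke at R1  (common-e at J2 fixed by 0)

dq_C1/dt = F_Sf1 - 5*q_C1/84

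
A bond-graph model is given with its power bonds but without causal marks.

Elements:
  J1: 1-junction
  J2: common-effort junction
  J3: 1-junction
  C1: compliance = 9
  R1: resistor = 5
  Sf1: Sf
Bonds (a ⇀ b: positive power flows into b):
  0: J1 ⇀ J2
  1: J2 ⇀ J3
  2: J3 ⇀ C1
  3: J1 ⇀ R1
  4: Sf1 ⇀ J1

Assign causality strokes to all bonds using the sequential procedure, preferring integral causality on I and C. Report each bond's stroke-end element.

b4 →Sf1  (Sf1 (Sf) sets flow on bond)
b0 →J1  (1-jn J1 has f-setter on 4)
b3 →J1  (J1: bond 4 brought flow, rest push out)
b1 →J2  (J2 needs exactly one e-in)
b2 →J3  (common-f at J3 fixed by 1)

β0 stroke at J1
β1 stroke at J2
β2 stroke at J3
β3 stroke at J1
β4 stroke at Sf1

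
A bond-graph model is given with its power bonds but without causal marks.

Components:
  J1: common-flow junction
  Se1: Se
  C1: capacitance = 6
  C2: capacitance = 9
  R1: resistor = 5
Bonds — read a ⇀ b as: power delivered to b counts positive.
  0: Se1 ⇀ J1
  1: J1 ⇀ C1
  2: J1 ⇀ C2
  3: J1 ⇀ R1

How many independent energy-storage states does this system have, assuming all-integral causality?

2  (C1, C2 all integral)

#0 →J1  (Se1 fixes effort; stroke away)
#1 →J1  (prefer integral on C1)
#2 →J1  (C2 outputs effort q/C2)
#3 →R1  (J1: last free bond brings flow in)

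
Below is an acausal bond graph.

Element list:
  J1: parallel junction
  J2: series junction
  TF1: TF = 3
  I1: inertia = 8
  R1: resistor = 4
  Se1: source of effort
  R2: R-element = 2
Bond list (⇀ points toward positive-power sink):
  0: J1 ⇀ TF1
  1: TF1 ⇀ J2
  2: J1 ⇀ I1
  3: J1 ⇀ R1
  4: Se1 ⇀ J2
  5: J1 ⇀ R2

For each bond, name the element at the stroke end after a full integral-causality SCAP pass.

β0 |J1
β1 |TF1
β2 |I1
β3 |R1
β4 |J2
β5 |R2

bond 4 →J2  (source Se1 imposes e)
bond 1 →TF1  (J2 needs exactly one f-in)
bond 0 →J1  (TF TF1: opposite of bond 1)
bond 2 →I1  (J1: bond 0 brought effort, rest push out)
bond 3 →R1  (common-e at J1 fixed by 0)
bond 5 →R2  (0-jn J1 has e-setter on 0)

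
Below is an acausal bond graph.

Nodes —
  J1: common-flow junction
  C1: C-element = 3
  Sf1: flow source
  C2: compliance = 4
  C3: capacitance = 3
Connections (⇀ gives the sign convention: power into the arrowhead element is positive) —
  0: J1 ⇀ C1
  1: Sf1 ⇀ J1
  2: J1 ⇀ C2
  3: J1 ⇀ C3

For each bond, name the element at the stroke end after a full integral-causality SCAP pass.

#0 |J1
#1 |Sf1
#2 |J1
#3 |J1

b1 stroke→Sf1  (source Sf1 imposes f)
b0 stroke→J1  (J1: bond 1 brought flow, rest push out)
b2 stroke→J1  (1-jn J1 has f-setter on 1)
b3 stroke→J1  (common-f at J1 fixed by 1)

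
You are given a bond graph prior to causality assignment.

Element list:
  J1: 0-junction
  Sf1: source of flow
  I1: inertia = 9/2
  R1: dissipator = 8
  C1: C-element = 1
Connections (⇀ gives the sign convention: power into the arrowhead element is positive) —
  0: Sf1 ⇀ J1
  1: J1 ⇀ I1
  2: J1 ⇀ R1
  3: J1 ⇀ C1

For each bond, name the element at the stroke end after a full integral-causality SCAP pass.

b0 →Sf1  (source Sf1 imposes f)
b1 →I1  (I1 integral (f out))
b3 →J1  (prefer integral on C1)
b2 →R1  (common-e at J1 fixed by 3)

bond 0 stroke→Sf1
bond 1 stroke→I1
bond 2 stroke→R1
bond 3 stroke→J1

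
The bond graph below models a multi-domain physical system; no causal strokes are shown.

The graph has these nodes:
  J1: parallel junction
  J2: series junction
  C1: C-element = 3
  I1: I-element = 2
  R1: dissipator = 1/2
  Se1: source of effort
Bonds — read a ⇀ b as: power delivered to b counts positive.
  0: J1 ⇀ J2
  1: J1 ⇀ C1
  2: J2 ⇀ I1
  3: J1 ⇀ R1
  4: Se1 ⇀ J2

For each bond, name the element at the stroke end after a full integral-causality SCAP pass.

bond 0 stroke at J2
bond 1 stroke at J1
bond 2 stroke at I1
bond 3 stroke at R1
bond 4 stroke at J2

bond 4 |J2  (Se1: effort source, stroke at far end)
bond 1 |J1  (C1 integral (e out))
bond 0 |J2  (J1 effort already set via bond 1)
bond 3 |R1  (common-e at J1 fixed by 1)
bond 2 |I1  (J2 needs exactly one f-in)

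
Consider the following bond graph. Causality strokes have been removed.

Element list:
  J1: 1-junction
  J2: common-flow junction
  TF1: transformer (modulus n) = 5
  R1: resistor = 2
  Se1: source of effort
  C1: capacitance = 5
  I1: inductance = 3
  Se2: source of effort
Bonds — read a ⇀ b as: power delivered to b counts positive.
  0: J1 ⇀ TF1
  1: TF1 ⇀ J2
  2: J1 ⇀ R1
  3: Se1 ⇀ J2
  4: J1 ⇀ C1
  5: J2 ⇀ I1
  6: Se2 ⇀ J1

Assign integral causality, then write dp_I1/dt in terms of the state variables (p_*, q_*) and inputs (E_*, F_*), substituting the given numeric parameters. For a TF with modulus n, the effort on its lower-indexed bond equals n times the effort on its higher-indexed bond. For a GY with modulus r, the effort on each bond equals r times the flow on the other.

bond 3 →J2  (Se1: effort source, stroke at far end)
bond 6 →J1  (Se2: effort source, stroke at far end)
bond 4 →J1  (prefer integral on C1)
bond 5 →I1  (prefer integral on I1)
bond 1 →J2  (J2: bond 5 brought flow, rest push out)
bond 0 →TF1  (TF TF1: opposite of bond 1)
bond 2 →J1  (J1: bond 0 brought flow, rest push out)

dp_I1/dt = E_Se1 + E_Se2/5 - 2*p_I1/75 - q_C1/25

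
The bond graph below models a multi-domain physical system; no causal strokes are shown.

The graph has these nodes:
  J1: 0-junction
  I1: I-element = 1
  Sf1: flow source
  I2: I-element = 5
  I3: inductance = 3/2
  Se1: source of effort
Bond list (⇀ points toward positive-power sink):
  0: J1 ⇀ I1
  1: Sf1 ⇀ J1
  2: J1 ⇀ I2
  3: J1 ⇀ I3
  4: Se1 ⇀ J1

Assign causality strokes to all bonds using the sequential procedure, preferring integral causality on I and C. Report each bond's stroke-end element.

b0 stroke→I1
b1 stroke→Sf1
b2 stroke→I2
b3 stroke→I3
b4 stroke→J1

#1 stroke at Sf1  (Sf1: flow source, stroke at near end)
#4 stroke at J1  (Se1: effort source, stroke at far end)
#0 stroke at I1  (common-e at J1 fixed by 4)
#2 stroke at I2  (common-e at J1 fixed by 4)
#3 stroke at I3  (common-e at J1 fixed by 4)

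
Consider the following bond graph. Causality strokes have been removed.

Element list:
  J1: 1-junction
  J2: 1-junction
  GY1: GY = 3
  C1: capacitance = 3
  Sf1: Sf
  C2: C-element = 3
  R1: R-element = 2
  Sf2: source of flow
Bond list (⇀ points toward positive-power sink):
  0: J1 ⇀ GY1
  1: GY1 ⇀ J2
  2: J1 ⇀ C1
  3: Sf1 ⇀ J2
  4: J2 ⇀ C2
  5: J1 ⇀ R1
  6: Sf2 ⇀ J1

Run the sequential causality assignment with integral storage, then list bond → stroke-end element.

b3 stroke at Sf1  (Sf1: flow source, stroke at near end)
b6 stroke at Sf2  (source Sf2 imposes f)
b0 stroke at J1  (common-f at J1 fixed by 6)
b2 stroke at J1  (1-jn J1 has f-setter on 6)
b5 stroke at J1  (J1: bond 6 brought flow, rest push out)
b1 stroke at J2  (1-jn J2 has f-setter on 3)
b4 stroke at J2  (J2 flow already set via bond 3)

β0 |J1
β1 |J2
β2 |J1
β3 |Sf1
β4 |J2
β5 |J1
β6 |Sf2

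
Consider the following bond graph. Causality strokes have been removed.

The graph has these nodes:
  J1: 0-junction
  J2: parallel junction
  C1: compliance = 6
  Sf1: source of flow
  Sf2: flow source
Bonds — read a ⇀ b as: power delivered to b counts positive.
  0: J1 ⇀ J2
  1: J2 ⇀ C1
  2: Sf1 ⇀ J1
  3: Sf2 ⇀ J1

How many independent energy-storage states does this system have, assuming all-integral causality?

1  (C1 all integral)

bond 2 |Sf1  (Sf1 (Sf) sets flow on bond)
bond 3 |Sf2  (Sf2 fixes flow; stroke at Sf2)
bond 0 |J1  (J1 needs exactly one e-in)
bond 1 |J2  (closing 0-jn rule on J2)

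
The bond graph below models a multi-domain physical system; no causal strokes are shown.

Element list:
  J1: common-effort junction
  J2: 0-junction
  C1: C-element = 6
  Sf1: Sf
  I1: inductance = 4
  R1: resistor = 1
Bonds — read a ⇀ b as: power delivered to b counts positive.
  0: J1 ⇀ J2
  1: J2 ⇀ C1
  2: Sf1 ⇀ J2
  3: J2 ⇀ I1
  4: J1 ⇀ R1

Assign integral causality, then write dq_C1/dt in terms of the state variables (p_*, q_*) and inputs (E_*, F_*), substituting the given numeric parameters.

β2 →Sf1  (Sf1 (Sf) sets flow on bond)
β1 →J2  (prefer integral on C1)
β0 →J1  (J2 effort already set via bond 1)
β3 →I1  (0-jn J2 has e-setter on 1)
β4 →R1  (J1 effort already set via bond 0)

dq_C1/dt = F_Sf1 - p_I1/4 - q_C1/6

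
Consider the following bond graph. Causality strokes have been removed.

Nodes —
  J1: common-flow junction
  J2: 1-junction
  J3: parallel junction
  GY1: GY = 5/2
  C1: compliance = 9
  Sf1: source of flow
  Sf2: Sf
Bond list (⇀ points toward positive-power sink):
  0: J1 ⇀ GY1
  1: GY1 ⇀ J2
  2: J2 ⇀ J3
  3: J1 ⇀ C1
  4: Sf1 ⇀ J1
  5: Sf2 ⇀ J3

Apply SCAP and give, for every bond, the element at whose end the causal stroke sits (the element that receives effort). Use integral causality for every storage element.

#4 →Sf1  (source Sf1 imposes f)
#5 →Sf2  (source Sf2 imposes f)
#0 →J1  (common-f at J1 fixed by 4)
#3 →J1  (J1 flow already set via bond 4)
#2 →J3  (only one effort-in slot at J3)
#1 →J2  (through GY1, causality inverts; strokes same side of GY1)

β0 stroke→J1
β1 stroke→J2
β2 stroke→J3
β3 stroke→J1
β4 stroke→Sf1
β5 stroke→Sf2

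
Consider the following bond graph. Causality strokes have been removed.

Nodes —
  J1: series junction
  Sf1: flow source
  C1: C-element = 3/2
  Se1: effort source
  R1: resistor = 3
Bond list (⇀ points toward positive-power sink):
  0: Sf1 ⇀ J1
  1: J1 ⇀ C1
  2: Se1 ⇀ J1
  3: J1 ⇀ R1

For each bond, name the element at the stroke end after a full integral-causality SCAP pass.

β0 stroke→Sf1
β1 stroke→J1
β2 stroke→J1
β3 stroke→J1

b0 stroke→Sf1  (Sf1 fixes flow; stroke at Sf1)
b2 stroke→J1  (Se1: effort source, stroke at far end)
b1 stroke→J1  (common-f at J1 fixed by 0)
b3 stroke→J1  (J1 flow already set via bond 0)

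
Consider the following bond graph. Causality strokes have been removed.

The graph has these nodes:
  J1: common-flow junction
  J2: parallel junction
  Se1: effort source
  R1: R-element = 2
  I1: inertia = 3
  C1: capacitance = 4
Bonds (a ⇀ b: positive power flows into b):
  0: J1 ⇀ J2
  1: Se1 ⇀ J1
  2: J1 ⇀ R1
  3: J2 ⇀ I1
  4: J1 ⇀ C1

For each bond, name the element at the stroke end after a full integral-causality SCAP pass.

β1 →J1  (Se1: effort source, stroke at far end)
β3 →I1  (prefer integral on I1)
β0 →J2  (only one effort-in slot at J2)
β2 →J1  (J1 flow already set via bond 0)
β4 →J1  (common-f at J1 fixed by 0)

#0 |J2
#1 |J1
#2 |J1
#3 |I1
#4 |J1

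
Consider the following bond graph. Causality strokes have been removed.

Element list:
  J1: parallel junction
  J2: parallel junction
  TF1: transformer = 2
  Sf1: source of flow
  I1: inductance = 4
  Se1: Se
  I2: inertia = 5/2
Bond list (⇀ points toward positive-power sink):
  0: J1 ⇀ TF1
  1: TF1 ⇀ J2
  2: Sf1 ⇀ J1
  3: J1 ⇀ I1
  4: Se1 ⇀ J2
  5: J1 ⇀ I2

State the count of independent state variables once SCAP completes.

β2 stroke→Sf1  (source Sf1 imposes f)
β4 stroke→J2  (Se1 fixes effort; stroke away)
β1 stroke→TF1  (common-e at J2 fixed by 4)
β0 stroke→J1  (TF TF1: opposite of bond 1)
β3 stroke→I1  (J1 effort already set via bond 0)
β5 stroke→I2  (J1 effort already set via bond 0)

2  (I1, I2 all integral)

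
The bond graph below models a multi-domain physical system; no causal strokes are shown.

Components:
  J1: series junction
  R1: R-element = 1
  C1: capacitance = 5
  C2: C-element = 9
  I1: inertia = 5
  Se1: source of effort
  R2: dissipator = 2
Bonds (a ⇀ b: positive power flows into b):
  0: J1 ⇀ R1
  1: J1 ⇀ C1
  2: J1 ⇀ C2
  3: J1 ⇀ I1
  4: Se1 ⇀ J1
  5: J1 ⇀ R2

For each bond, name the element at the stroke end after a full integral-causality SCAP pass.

β4 stroke at J1  (Se1 fixes effort; stroke away)
β1 stroke at J1  (prefer integral on C1)
β2 stroke at J1  (C2: C, integral causality)
β3 stroke at I1  (prefer integral on I1)
β0 stroke at J1  (1-jn J1 has f-setter on 3)
β5 stroke at J1  (J1 flow already set via bond 3)

b0 →J1
b1 →J1
b2 →J1
b3 →I1
b4 →J1
b5 →J1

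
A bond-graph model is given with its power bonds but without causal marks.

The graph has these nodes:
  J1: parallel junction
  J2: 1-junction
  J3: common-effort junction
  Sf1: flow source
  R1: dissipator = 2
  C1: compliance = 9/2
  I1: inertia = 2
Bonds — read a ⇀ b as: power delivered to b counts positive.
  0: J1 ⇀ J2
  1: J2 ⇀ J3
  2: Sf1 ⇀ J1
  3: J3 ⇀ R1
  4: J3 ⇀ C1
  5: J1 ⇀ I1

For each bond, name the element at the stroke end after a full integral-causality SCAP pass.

b2 |Sf1  (source Sf1 imposes f)
b4 |J3  (prefer integral on C1)
b1 |J2  (0-jn J3 has e-setter on 4)
b3 |R1  (0-jn J3 has e-setter on 4)
b0 |J1  (J2 needs exactly one f-in)
b5 |I1  (0-jn J1 has e-setter on 0)

b0 stroke at J1
b1 stroke at J2
b2 stroke at Sf1
b3 stroke at R1
b4 stroke at J3
b5 stroke at I1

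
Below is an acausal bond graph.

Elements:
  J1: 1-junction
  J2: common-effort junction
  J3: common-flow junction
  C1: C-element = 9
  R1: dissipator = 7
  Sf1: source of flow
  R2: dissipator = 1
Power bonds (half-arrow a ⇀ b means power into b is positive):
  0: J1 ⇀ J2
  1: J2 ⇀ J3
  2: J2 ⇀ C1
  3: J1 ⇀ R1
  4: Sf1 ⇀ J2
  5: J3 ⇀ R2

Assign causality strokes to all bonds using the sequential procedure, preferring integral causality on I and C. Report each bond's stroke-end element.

b4 stroke at Sf1  (Sf1 fixes flow; stroke at Sf1)
b2 stroke at J2  (C1 integral (e out))
b0 stroke at J1  (0-jn J2 has e-setter on 2)
b1 stroke at J3  (common-e at J2 fixed by 2)
b5 stroke at R2  (J3: last free bond brings flow in)
b3 stroke at R1  (J1 needs exactly one f-in)

β0 stroke→J1
β1 stroke→J3
β2 stroke→J2
β3 stroke→R1
β4 stroke→Sf1
β5 stroke→R2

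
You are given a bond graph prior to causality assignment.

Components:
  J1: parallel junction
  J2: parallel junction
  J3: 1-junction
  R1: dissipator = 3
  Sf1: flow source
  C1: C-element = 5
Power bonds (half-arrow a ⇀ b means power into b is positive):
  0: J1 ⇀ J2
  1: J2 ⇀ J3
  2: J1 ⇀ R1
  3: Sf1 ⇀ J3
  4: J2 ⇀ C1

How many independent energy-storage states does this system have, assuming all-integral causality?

β3 stroke→Sf1  (Sf1 fixes flow; stroke at Sf1)
β1 stroke→J3  (J3 flow already set via bond 3)
β4 stroke→J2  (C1 integral (e out))
β0 stroke→J1  (J2 effort already set via bond 4)
β2 stroke→R1  (J1 effort already set via bond 0)

1  (C1 all integral)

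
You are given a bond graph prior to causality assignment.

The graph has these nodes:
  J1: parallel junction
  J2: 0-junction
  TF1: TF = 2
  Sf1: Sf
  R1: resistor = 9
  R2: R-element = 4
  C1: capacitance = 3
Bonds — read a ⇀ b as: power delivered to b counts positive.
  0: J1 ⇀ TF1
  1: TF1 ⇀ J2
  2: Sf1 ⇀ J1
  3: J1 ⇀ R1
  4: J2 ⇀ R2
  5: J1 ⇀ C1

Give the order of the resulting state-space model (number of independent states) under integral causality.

bond 2 →Sf1  (Sf1: flow source, stroke at near end)
bond 5 →J1  (prefer integral on C1)
bond 0 →TF1  (common-e at J1 fixed by 5)
bond 3 →R1  (0-jn J1 has e-setter on 5)
bond 1 →J2  (TF1 one-in-one-out from 0)
bond 4 →R2  (J2: bond 1 brought effort, rest push out)

1  (C1 all integral)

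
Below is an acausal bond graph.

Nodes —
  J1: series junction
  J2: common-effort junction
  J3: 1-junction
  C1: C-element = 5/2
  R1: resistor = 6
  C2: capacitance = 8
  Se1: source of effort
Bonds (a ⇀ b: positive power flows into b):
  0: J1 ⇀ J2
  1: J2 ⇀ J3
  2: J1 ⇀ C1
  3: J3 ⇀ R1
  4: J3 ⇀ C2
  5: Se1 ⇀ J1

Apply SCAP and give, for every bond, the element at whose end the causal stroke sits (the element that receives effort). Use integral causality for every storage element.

#0 stroke at J2
#1 stroke at J3
#2 stroke at J1
#3 stroke at R1
#4 stroke at J3
#5 stroke at J1

β5 →J1  (Se1 (Se) sets effort on bond)
β2 →J1  (C1 outputs effort q/C1)
β0 →J2  (J1 needs exactly one f-in)
β1 →J3  (0-jn J2 has e-setter on 0)
β4 →J3  (C2 integral (e out))
β3 →R1  (only one flow-in slot at J3)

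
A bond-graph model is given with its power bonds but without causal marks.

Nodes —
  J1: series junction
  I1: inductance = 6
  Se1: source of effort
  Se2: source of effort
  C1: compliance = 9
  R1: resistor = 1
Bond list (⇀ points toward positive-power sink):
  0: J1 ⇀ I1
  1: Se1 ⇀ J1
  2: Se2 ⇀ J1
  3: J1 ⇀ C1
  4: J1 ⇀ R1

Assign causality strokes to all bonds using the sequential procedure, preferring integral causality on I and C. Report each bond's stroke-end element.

b1 →J1  (Se1 (Se) sets effort on bond)
b2 →J1  (Se2: effort source, stroke at far end)
b0 →I1  (I1: I, integral causality)
b3 →J1  (J1 flow already set via bond 0)
b4 →J1  (common-f at J1 fixed by 0)

bond 0 stroke at I1
bond 1 stroke at J1
bond 2 stroke at J1
bond 3 stroke at J1
bond 4 stroke at J1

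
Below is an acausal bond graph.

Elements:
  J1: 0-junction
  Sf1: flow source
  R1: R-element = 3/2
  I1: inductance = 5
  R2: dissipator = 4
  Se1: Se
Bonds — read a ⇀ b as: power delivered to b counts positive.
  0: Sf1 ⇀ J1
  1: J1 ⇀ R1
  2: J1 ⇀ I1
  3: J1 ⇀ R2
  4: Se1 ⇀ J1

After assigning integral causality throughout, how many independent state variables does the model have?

b0 →Sf1  (Sf1: flow source, stroke at near end)
b4 →J1  (Se1 fixes effort; stroke away)
b1 →R1  (J1: bond 4 brought effort, rest push out)
b2 →I1  (common-e at J1 fixed by 4)
b3 →R2  (J1 effort already set via bond 4)

1  (I1 all integral)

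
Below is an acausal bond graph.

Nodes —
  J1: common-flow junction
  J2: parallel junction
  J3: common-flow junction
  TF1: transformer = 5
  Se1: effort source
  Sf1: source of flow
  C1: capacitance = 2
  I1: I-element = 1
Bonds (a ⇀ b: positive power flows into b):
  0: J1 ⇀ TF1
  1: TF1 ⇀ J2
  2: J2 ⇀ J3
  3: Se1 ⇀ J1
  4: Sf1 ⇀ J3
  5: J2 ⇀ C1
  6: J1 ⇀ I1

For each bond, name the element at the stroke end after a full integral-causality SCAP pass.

#3 |J1  (Se1 fixes effort; stroke away)
#4 |Sf1  (Sf1 fixes flow; stroke at Sf1)
#2 |J3  (J3 flow already set via bond 4)
#5 |J2  (C1 integral (e out))
#1 |TF1  (0-jn J2 has e-setter on 5)
#0 |J1  (TF1 one-in-one-out from 1)
#6 |I1  (J1 needs exactly one f-in)

b0 |J1
b1 |TF1
b2 |J3
b3 |J1
b4 |Sf1
b5 |J2
b6 |I1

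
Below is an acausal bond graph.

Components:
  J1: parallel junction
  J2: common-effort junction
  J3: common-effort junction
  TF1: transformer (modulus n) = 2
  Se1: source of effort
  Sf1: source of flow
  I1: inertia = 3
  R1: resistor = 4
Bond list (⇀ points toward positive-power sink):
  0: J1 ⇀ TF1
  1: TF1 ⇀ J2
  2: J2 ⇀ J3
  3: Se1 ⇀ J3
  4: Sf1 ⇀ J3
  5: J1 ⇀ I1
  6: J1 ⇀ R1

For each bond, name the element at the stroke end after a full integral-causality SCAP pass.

β0 stroke→J1
β1 stroke→TF1
β2 stroke→J2
β3 stroke→J3
β4 stroke→Sf1
β5 stroke→I1
β6 stroke→R1

β3 stroke→J3  (source Se1 imposes e)
β4 stroke→Sf1  (Sf1: flow source, stroke at near end)
β2 stroke→J2  (J3 effort already set via bond 3)
β1 stroke→TF1  (J2: bond 2 brought effort, rest push out)
β0 stroke→J1  (TF1: transformer flips bond 1)
β5 stroke→I1  (J1: bond 0 brought effort, rest push out)
β6 stroke→R1  (0-jn J1 has e-setter on 0)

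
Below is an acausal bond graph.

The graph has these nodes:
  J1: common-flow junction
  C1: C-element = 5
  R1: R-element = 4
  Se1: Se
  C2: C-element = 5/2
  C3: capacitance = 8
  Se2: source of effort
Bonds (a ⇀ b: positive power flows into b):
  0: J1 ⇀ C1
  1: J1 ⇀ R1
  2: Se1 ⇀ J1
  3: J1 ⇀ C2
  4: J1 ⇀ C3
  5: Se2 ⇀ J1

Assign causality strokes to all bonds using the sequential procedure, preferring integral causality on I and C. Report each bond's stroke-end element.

bond 0 |J1
bond 1 |R1
bond 2 |J1
bond 3 |J1
bond 4 |J1
bond 5 |J1

β2 |J1  (Se1 (Se) sets effort on bond)
β5 |J1  (Se2 fixes effort; stroke away)
β0 |J1  (prefer integral on C1)
β3 |J1  (prefer integral on C2)
β4 |J1  (C3 integral (e out))
β1 |R1  (J1 needs exactly one f-in)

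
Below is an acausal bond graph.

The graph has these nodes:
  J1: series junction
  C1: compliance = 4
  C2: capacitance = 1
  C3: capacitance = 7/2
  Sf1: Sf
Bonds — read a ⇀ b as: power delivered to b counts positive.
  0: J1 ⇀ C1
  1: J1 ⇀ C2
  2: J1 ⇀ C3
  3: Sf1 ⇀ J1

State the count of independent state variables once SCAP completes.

3  (C1, C2, C3 all integral)

bond 3 |Sf1  (Sf1 (Sf) sets flow on bond)
bond 0 |J1  (J1: bond 3 brought flow, rest push out)
bond 1 |J1  (J1 flow already set via bond 3)
bond 2 |J1  (common-f at J1 fixed by 3)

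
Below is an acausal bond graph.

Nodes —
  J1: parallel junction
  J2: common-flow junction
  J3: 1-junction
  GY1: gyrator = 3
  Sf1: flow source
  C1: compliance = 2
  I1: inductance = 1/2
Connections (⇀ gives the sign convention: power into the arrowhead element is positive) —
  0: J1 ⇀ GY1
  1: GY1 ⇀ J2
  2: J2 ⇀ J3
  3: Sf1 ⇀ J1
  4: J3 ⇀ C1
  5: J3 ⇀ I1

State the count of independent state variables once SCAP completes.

2  (C1, I1 all integral)

b3 stroke at Sf1  (source Sf1 imposes f)
b0 stroke at J1  (only one effort-in slot at J1)
b1 stroke at J2  (GY1 both-in/both-out from 0)
b2 stroke at J3  (J2 needs exactly one f-in)
b4 stroke at J3  (C1: C, integral causality)
b5 stroke at I1  (J3: last free bond brings flow in)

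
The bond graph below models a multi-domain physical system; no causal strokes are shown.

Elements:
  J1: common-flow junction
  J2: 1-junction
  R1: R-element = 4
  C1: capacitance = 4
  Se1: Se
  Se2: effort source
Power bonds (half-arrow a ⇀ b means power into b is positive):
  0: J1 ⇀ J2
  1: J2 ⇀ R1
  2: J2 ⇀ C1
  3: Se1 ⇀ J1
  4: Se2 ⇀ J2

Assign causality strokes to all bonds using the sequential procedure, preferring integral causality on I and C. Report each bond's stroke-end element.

β3 stroke at J1  (Se1 (Se) sets effort on bond)
β4 stroke at J2  (source Se2 imposes e)
β0 stroke at J2  (only one flow-in slot at J1)
β2 stroke at J2  (C1 outputs effort q/C1)
β1 stroke at R1  (closing 1-jn rule on J2)

#0 →J2
#1 →R1
#2 →J2
#3 →J1
#4 →J2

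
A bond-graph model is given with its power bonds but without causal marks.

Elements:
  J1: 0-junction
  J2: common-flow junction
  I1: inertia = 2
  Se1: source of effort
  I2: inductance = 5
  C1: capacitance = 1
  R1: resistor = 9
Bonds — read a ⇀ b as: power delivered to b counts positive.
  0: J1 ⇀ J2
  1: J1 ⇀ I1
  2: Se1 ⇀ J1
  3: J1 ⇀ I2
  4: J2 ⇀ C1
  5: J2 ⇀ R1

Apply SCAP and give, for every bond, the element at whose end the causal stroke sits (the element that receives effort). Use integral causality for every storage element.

β0 stroke→J2
β1 stroke→I1
β2 stroke→J1
β3 stroke→I2
β4 stroke→J2
β5 stroke→R1

bond 2 stroke at J1  (Se1 fixes effort; stroke away)
bond 0 stroke at J2  (J1: bond 2 brought effort, rest push out)
bond 1 stroke at I1  (J1 effort already set via bond 2)
bond 3 stroke at I2  (0-jn J1 has e-setter on 2)
bond 4 stroke at J2  (prefer integral on C1)
bond 5 stroke at R1  (only one flow-in slot at J2)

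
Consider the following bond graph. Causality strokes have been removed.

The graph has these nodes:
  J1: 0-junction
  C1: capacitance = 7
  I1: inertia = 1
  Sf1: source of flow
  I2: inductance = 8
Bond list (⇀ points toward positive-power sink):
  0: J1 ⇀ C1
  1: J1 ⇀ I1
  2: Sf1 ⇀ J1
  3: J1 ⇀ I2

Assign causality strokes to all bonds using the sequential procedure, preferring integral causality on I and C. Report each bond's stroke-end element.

#2 →Sf1  (source Sf1 imposes f)
#0 →J1  (prefer integral on C1)
#1 →I1  (0-jn J1 has e-setter on 0)
#3 →I2  (0-jn J1 has e-setter on 0)

bond 0 stroke→J1
bond 1 stroke→I1
bond 2 stroke→Sf1
bond 3 stroke→I2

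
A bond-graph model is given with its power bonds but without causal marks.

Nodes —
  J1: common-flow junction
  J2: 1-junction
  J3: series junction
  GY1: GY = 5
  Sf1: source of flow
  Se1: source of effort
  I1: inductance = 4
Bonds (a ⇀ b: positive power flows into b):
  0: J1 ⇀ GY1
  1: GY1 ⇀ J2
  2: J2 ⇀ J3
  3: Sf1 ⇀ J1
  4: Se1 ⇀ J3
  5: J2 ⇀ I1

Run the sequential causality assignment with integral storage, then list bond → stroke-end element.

#0 stroke→J1
#1 stroke→J2
#2 stroke→J2
#3 stroke→Sf1
#4 stroke→J3
#5 stroke→I1

#3 stroke at Sf1  (Sf1 fixes flow; stroke at Sf1)
#4 stroke at J3  (Se1: effort source, stroke at far end)
#0 stroke at J1  (J1 flow already set via bond 3)
#2 stroke at J2  (closing 1-jn rule on J3)
#1 stroke at J2  (through GY1, causality inverts; strokes same side of GY1)
#5 stroke at I1  (J2: last free bond brings flow in)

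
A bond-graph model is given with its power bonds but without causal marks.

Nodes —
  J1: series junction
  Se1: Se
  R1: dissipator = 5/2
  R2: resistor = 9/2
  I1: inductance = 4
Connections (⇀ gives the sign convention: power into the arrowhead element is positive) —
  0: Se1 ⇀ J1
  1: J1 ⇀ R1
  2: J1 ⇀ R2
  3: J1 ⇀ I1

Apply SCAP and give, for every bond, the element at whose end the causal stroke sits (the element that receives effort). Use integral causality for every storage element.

bond 0 stroke→J1  (Se1 (Se) sets effort on bond)
bond 3 stroke→I1  (I1 outputs flow p/I1)
bond 1 stroke→J1  (common-f at J1 fixed by 3)
bond 2 stroke→J1  (1-jn J1 has f-setter on 3)

bond 0 →J1
bond 1 →J1
bond 2 →J1
bond 3 →I1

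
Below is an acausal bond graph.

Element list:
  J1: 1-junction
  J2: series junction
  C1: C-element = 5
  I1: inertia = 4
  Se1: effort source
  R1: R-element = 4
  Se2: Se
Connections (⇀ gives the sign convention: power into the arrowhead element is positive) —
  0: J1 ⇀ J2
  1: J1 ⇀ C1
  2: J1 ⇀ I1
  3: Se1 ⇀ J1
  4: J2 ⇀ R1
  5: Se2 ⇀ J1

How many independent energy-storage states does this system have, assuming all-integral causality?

2  (C1, I1 all integral)

β3 stroke at J1  (Se1: effort source, stroke at far end)
β5 stroke at J1  (Se2: effort source, stroke at far end)
β1 stroke at J1  (C1: C, integral causality)
β2 stroke at I1  (I1 integral (f out))
β0 stroke at J1  (J1: bond 2 brought flow, rest push out)
β4 stroke at J2  (1-jn J2 has f-setter on 0)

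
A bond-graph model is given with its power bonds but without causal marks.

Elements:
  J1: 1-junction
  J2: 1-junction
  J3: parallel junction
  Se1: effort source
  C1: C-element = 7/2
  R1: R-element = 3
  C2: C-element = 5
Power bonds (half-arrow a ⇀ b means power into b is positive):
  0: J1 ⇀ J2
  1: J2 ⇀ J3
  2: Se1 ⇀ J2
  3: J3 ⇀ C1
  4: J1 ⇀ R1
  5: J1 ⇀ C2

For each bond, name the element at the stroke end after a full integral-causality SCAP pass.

#2 |J2  (source Se1 imposes e)
#3 |J3  (C1: C, integral causality)
#1 |J2  (J3: bond 3 brought effort, rest push out)
#0 |J1  (only one flow-in slot at J2)
#5 |J1  (C2 outputs effort q/C2)
#4 |R1  (closing 1-jn rule on J1)

b0 →J1
b1 →J2
b2 →J2
b3 →J3
b4 →R1
b5 →J1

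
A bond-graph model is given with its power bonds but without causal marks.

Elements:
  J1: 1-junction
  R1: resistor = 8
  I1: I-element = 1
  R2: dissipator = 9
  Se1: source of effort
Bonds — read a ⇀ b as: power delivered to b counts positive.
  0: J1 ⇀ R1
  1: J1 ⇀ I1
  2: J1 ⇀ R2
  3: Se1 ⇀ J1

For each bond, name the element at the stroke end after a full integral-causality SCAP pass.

#0 stroke→J1
#1 stroke→I1
#2 stroke→J1
#3 stroke→J1

bond 3 stroke→J1  (Se1: effort source, stroke at far end)
bond 1 stroke→I1  (I1 outputs flow p/I1)
bond 0 stroke→J1  (J1 flow already set via bond 1)
bond 2 stroke→J1  (1-jn J1 has f-setter on 1)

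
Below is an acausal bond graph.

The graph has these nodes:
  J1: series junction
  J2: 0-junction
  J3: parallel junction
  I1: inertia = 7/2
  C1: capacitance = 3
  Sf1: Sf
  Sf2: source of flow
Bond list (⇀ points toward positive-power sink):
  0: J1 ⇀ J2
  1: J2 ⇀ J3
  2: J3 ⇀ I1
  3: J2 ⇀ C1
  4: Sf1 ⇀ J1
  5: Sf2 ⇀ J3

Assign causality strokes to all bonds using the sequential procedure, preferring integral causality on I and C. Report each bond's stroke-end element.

bond 0 stroke→J1
bond 1 stroke→J3
bond 2 stroke→I1
bond 3 stroke→J2
bond 4 stroke→Sf1
bond 5 stroke→Sf2

b4 stroke at Sf1  (Sf1: flow source, stroke at near end)
b5 stroke at Sf2  (Sf2 fixes flow; stroke at Sf2)
b0 stroke at J1  (J1 flow already set via bond 4)
b2 stroke at I1  (prefer integral on I1)
b1 stroke at J3  (J3: last free bond brings effort in)
b3 stroke at J2  (J2: last free bond brings effort in)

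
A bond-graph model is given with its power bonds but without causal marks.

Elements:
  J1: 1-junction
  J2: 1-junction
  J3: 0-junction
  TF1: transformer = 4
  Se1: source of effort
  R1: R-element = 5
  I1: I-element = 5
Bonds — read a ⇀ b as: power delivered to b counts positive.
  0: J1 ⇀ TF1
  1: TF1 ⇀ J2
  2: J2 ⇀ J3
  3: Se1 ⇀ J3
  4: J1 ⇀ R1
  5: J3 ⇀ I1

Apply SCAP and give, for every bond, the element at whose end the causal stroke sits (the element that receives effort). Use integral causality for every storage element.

b0 |J1
b1 |TF1
b2 |J2
b3 |J3
b4 |R1
b5 |I1

b3 →J3  (Se1 (Se) sets effort on bond)
b2 →J2  (J3: bond 3 brought effort, rest push out)
b5 →I1  (common-e at J3 fixed by 3)
b1 →TF1  (closing 1-jn rule on J2)
b0 →J1  (through TF1, causality passes straight; one stroke at TF1)
b4 →R1  (closing 1-jn rule on J1)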